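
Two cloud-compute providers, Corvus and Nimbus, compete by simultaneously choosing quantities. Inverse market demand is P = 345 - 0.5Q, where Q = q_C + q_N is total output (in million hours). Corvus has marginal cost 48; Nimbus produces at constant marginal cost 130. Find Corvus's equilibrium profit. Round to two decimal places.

Corvus's profit: π_C = (345 - 0.5Q)q_C - (48q_C). Setting ∂π_C/∂q_C = 0: 297 - q_C - (1/2)(q_N) = 0.
Nimbus's first-order condition: 215 - q_N - (1/2)(q_C) = 0.
So q_C = (297 - (1/2)q_N) and q_N = (215 - (1/2)q_C).
Solving the pair: q_C = 758/3, q_N = 266/3.
Price P = 345 - (1/2)·(1024/3) = 523/3.
Corvus's profit: (523/3 - 48)·(758/3) = 31920.2222.

31920.22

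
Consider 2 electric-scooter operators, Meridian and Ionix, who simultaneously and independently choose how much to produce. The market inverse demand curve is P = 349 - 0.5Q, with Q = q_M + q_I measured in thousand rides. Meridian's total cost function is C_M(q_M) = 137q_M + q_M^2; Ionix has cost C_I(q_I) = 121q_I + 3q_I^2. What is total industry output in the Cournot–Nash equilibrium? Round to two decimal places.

93.88

Meridian's profit: π_M = (349 - 0.5Q)q_M - (137q_M + q_M²). Setting ∂π_M/∂q_M = 0: 212 - 3q_M - (1/2)(q_I) = 0.
Ionix's first-order condition: 228 - 7q_I - (1/2)(q_M) = 0.
So q_M = (212 - (1/2)q_I)/3 and q_I = (228 - (1/2)q_M)/7.
Substituting one into the other gives q_M = 66.0241 and q_I = 27.8554.
Total output Q = 66.0241 + 27.8554 = 93.8795.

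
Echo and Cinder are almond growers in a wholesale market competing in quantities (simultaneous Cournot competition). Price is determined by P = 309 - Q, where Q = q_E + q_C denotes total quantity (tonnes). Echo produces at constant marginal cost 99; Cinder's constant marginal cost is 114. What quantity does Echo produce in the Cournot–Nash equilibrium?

Echo's profit: π_E = (309 - Q)q_E - (99q_E). Setting ∂π_E/∂q_E = 0: 210 - 2q_E - (q_C) = 0.
Cinder's profit: π_C = (309 - Q)q_C - (114q_C). Setting ∂π_C/∂q_C = 0: 195 - 2q_C - (q_E) = 0.
So q_E = (210 - q_C)/2 and q_C = (195 - q_E)/2.
Substituting one into the other gives q_E = 75 and q_C = 60.

75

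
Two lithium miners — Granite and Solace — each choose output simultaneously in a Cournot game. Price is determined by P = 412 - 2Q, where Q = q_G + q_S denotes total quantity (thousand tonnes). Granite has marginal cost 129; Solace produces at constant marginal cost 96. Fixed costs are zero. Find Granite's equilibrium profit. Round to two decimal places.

Granite's profit: π_G = (412 - 2Q)q_G - (129q_G). Setting ∂π_G/∂q_G = 0: 283 - 4q_G - 2(q_S) = 0.
Solace's first-order condition: 316 - 4q_S - 2(q_G) = 0.
So q_G = (283 - 2q_S)/4 and q_S = (316 - 2q_G)/4.
Substituting one into the other gives q_G = 125/3 and q_S = 349/6.
Price P = 412 - 2·(599/6) = 637/3.
Granite's profit: (637/3 - 129)·(125/3) = 3472.2222.

3472.22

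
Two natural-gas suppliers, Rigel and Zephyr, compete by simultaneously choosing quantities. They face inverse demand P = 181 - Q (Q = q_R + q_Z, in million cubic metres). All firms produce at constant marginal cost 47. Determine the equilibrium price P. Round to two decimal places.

91.67

A representative firm's profit is π_i = q_i(181 - Q) - 47q_i.
Setting ∂π_i/∂q_i = 0 with rivals' quantities fixed: 134 - 2q_i - q_j = 0.
By symmetry each firm produces the same amount; substituting q_j = q_i yields q_i = 134/3.
Total output Q = 268/3, so price P = 181 - 268/3 = 275/3.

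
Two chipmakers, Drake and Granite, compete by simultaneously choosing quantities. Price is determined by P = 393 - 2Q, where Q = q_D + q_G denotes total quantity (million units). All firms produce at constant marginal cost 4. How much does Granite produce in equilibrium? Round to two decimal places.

64.83

A representative firm's profit is π_i = q_i(393 - 2Q) - 4q_i.
Setting ∂π_i/∂q_i = 0 with rivals' quantities fixed: 389 - 4q_i - 2q_j = 0.
With identical firms every q_j equals q_i, so q_j = q_i and 389 = 6q_i, giving q_i = 389/6.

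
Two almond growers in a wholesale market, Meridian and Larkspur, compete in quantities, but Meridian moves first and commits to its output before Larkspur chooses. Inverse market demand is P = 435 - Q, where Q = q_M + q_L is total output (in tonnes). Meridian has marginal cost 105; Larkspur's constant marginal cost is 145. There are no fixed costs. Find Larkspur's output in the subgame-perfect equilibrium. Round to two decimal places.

52.50

The follower Larkspur best-responds to any q_M: π_L = (435 - Q)q_L - 145q_L.
Follower FOC: 290 - q_M - 2q_L = 0, so q_L(q_M) = (290 - q_M)/2.
The leader anticipates this reaction. Substituting into P = 435 - Q gives P = 290 - (1/2)q_M, so π_M = (290 - (1/2)q_M)q_M - 105q_M.
Maximising: ∂π_M/∂q_M = 185 - q_M = 0, giving q_M = 185.
Then q_L = (290 - 185)/2 = 105/2.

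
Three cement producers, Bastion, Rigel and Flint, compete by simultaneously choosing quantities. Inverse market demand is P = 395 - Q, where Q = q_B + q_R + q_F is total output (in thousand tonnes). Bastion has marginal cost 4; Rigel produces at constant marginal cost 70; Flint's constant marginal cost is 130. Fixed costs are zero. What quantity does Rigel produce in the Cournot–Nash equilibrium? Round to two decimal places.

Bastion's profit: π_B = (395 - Q)q_B - (4q_B). Setting ∂π_B/∂q_B = 0: 391 - 2q_B - (q_R + q_F) = 0.
Rigel's profit: π_R = (395 - Q)q_R - (70q_R). Setting ∂π_R/∂q_R = 0: 325 - 2q_R - (q_B + q_F) = 0.
Flint's first-order condition: 265 - 2q_F - (q_B + q_R) = 0.
Adding the 3 conditions: 981 − 2Q − 2Q = 0, i.e. Q = 981/4.
Back-substituting: q_B = (391 − 981/4) = 583/4, q_R = (325 − 981/4) = 319/4, q_F = (265 − 981/4) = 79/4.

79.75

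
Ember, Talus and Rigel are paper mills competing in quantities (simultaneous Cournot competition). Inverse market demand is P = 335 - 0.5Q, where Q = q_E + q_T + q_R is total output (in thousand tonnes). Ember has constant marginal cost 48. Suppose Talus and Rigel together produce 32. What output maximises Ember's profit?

271

With rivals' combined output fixed at 32, Ember's profit is π_E = (335 - (1/2)·32 - (1/2)q_E)q_E - (48q_E) = (319 - (1/2)q_E)q_E - (48q_E).
∂π_E/∂q_E = 271 - q_E = 0, so q_E = 271.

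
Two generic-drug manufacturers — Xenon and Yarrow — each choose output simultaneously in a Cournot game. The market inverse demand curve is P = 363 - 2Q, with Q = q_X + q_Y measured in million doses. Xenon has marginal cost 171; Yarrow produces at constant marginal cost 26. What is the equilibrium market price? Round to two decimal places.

186.67

Xenon's profit: π_X = (363 - 2Q)q_X - (171q_X). Setting ∂π_X/∂q_X = 0: 192 - 4q_X - 2(q_Y) = 0.
Yarrow's first-order condition: 337 - 4q_Y - 2(q_X) = 0.
So q_X = (192 - 2q_Y)/4 and q_Y = (337 - 2q_X)/4.
Substituting one into the other gives q_X = 47/6 and q_Y = 241/3.
Total output Q = 529/6, so price P = 363 - 2·(529/6) = 560/3.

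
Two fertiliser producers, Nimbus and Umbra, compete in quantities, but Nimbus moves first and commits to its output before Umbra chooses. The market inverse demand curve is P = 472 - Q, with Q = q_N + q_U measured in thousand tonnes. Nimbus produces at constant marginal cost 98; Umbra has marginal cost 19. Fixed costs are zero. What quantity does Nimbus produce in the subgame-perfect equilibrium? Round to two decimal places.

The follower Umbra best-responds to any q_N: π_U = (472 - Q)q_U - 19q_U.
Follower FOC: 453 - q_N - 2q_U = 0, so q_U(q_N) = (453 - q_N)/2.
The leader anticipates this reaction. Substituting into P = 472 - Q gives P = 491/2 - (1/2)q_N, so π_N = (491/2 - (1/2)q_N)q_N - 98q_N.
Leader FOC: 295/2 - q_N = 0, so q_N = 295/2.
Then q_U = (453 - 295/2)/2 = 611/4.

147.50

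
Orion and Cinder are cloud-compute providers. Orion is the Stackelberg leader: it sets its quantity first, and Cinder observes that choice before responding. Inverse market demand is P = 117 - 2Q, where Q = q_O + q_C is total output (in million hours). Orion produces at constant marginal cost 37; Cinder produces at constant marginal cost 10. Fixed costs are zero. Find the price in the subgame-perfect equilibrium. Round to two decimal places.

50.25

The follower Cinder best-responds to any q_O: π_C = (117 - 2Q)q_C - 10q_C.
Follower FOC: 107 - 2q_O - 4q_C = 0, so q_C(q_O) = (107 - 2q_O)/4.
The leader anticipates this reaction. Substituting into P = 117 - 2Q gives P = 127/2 - q_O, so π_O = (127/2 - q_O)q_O - 37q_O.
Leader FOC: 53/2 - 2q_O = 0, so q_O = 53/4.
Then q_C = (107 - 2·(53/4))/4 = 161/8.
Total output Q = 267/8, so price P = 117 - 2·(267/8) = 201/4.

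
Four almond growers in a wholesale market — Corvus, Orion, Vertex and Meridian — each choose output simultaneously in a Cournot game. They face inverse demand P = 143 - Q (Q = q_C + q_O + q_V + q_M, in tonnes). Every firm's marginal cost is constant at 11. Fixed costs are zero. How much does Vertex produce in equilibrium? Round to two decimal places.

A representative firm's profit is π_i = q_i(143 - Q) - 11q_i.
First-order condition (treating rivals' output as given): 132 - 2q_i - Σ_{j≠i} q_j = 0.
With identical firms every q_j equals q_i, so Σ_{j≠i} q_j = 3q_i and 132 = 5q_i, giving q_i = 132/5.

26.40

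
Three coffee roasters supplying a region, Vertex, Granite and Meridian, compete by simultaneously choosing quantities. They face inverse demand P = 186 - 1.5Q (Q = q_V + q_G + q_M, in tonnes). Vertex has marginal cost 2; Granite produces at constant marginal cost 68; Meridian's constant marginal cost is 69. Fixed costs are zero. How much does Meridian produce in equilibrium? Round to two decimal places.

Vertex's profit: π_V = (186 - 1.5Q)q_V - (2q_V). Setting ∂π_V/∂q_V = 0: 184 - 3q_V - (3/2)(q_G + q_M) = 0.
Granite's profit: π_G = (186 - 1.5Q)q_G - (68q_G). Setting ∂π_G/∂q_G = 0: 118 - 3q_G - (3/2)(q_V + q_M) = 0.
Meridian's first-order condition: 117 - 3q_M - (3/2)(q_V + q_G) = 0.
Summing all 3 equations gives 419 − 6Q = 0, hence Q = 419/6.
Back-substituting: q_V = (184 − 419/4)/(3/2) = 317/6, q_G = (118 − 419/4)/(3/2) = 53/6, q_M = (117 − 419/4)/(3/2) = 49/6.

8.17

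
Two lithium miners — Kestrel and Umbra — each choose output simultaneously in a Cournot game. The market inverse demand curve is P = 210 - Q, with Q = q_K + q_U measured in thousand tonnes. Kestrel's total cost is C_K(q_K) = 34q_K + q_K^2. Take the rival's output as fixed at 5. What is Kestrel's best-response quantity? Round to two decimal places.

42.75

With the rival's output fixed at 5, Kestrel's profit is π_K = (210 - 5 - q_K)q_K - (34q_K + q_K²) = (205 - q_K)q_K - (34q_K + q_K²).
∂π_K/∂q_K = 171 - 4q_K = 0, so q_K = 171/4.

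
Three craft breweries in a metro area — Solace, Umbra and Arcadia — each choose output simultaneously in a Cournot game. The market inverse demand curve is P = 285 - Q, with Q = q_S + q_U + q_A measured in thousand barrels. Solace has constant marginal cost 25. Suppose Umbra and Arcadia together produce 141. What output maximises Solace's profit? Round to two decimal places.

With rivals' combined output fixed at 141, Solace's profit is π_S = (285 - 141 - q_S)q_S - (25q_S) = (144 - q_S)q_S - (25q_S).
∂π_S/∂q_S = 119 - 2q_S = 0, so q_S = 119/2.

59.50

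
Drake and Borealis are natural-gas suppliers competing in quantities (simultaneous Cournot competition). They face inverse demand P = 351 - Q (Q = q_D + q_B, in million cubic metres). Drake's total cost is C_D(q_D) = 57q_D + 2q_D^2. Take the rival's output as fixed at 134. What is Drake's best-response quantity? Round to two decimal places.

With the rival's output fixed at 134, Drake's profit is π_D = (351 - 134 - q_D)q_D - (57q_D + 2q_D²) = (217 - q_D)q_D - (57q_D + 2q_D²).
∂π_D/∂q_D = 160 - 6q_D = 0, so q_D = 80/3.

26.67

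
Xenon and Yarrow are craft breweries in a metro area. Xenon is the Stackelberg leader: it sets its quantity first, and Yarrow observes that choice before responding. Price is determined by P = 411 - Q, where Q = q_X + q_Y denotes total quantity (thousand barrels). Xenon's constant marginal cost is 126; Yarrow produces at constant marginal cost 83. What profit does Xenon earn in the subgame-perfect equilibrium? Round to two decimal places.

The follower Yarrow best-responds to any q_X: π_Y = (411 - Q)q_Y - 83q_Y.
Follower FOC: 328 - q_X - 2q_Y = 0, so q_Y(q_X) = (328 - q_X)/2.
The leader anticipates this reaction. Substituting into P = 411 - Q gives P = 247 - (1/2)q_X, so π_X = (247 - (1/2)q_X)q_X - 126q_X.
The leader's first-order condition 121 - q_X = 0 yields q_X = 121.
Then q_Y = (328 - 121)/2 = 207/2.
Price P = 411 - 449/2 = 373/2.
Xenon's profit: (373/2 - 126)·121 = 7320.5000.

7320.50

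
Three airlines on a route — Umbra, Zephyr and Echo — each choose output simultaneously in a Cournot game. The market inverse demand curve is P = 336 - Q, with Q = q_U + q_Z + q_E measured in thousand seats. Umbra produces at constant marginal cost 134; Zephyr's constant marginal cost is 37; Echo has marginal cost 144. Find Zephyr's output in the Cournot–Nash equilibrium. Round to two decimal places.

125.75

Umbra's profit: π_U = (336 - Q)q_U - (134q_U). Setting ∂π_U/∂q_U = 0: 202 - 2q_U - (q_Z + q_E) = 0.
Zephyr's profit: π_Z = (336 - Q)q_Z - (37q_Z). Setting ∂π_Z/∂q_Z = 0: 299 - 2q_Z - (q_U + q_E) = 0.
Echo's first-order condition: 192 - 2q_E - (q_U + q_Z) = 0.
Summing all 3 equations gives 693 − 4Q = 0, hence Q = 693/4.
Back-substituting: q_U = (202 − 693/4) = 115/4, q_Z = (299 − 693/4) = 503/4, q_E = (192 − 693/4) = 75/4.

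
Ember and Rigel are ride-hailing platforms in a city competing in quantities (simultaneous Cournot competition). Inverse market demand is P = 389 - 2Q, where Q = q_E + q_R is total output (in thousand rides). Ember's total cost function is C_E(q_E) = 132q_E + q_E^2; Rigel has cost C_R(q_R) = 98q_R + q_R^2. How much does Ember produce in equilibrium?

30

Ember's profit: π_E = (389 - 2Q)q_E - (132q_E + q_E²). Setting ∂π_E/∂q_E = 0: 257 - 6q_E - 2(q_R) = 0.
Rigel's first-order condition: 291 - 6q_R - 2(q_E) = 0.
Rearranging gives the reaction functions q_E = (257 - 2q_R)/6 and q_R = (291 - 2q_E)/6.
Substituting one into the other gives q_E = 30 and q_R = 77/2.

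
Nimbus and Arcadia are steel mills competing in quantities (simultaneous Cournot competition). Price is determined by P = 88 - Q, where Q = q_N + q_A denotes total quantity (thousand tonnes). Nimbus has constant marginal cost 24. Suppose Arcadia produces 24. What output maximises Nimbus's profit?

With the rival's output fixed at 24, Nimbus's profit is π_N = (88 - 24 - q_N)q_N - (24q_N) = (64 - q_N)q_N - (24q_N).
∂π_N/∂q_N = 40 - 2q_N = 0, so q_N = 20.

20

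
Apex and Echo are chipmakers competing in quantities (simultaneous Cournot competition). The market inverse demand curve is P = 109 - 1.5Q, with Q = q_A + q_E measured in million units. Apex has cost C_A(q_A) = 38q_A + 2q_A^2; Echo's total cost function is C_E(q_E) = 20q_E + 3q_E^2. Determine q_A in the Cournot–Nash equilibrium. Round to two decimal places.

8.32

Apex's profit: π_A = (109 - 1.5Q)q_A - (38q_A + 2q_A²). Setting ∂π_A/∂q_A = 0: 71 - 7q_A - (3/2)(q_E) = 0.
Echo's profit: π_E = (109 - 1.5Q)q_E - (20q_E + 3q_E²). Setting ∂π_E/∂q_E = 0: 89 - 9q_E - (3/2)(q_A) = 0.
Best responses: q_A = (71 - (3/2)q_E)/7, q_E = (89 - (3/2)q_A)/9.
Substituting one into the other gives q_A = 674/81 and q_E = 8.5021.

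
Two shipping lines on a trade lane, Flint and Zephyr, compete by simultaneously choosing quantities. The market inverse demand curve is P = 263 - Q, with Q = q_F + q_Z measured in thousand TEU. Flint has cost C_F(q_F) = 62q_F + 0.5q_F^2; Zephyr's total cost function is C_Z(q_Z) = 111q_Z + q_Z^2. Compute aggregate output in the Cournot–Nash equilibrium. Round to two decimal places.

82.45

Flint's profit: π_F = (263 - Q)q_F - (62q_F + (1/2)q_F²). Setting ∂π_F/∂q_F = 0: 201 - 3q_F - (q_Z) = 0.
Zephyr's profit: π_Z = (263 - Q)q_Z - (111q_Z + q_Z²). Setting ∂π_Z/∂q_Z = 0: 152 - 4q_Z - (q_F) = 0.
So q_F = (201 - q_Z)/3 and q_Z = (152 - q_F)/4.
Substituting one into the other gives q_F = 652/11 and q_Z = 255/11.
Total output Q = 652/11 + 255/11 = 907/11.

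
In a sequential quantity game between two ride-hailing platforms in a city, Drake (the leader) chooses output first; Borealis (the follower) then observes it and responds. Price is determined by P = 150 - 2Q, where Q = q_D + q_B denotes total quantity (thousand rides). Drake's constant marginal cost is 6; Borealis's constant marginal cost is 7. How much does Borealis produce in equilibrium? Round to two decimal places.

The follower Borealis best-responds to any q_D: π_B = (150 - 2Q)q_B - 7q_B.
Follower FOC: 143 - 2q_D - 4q_B = 0, so q_B(q_D) = (143 - 2q_D)/4.
The leader anticipates this reaction. Substituting into P = 150 - 2Q gives P = 157/2 - q_D, so π_D = (157/2 - q_D)q_D - 6q_D.
Leader FOC: 145/2 - 2q_D = 0, so q_D = 145/4.
Then q_B = (143 - 2·(145/4))/4 = 141/8.

17.63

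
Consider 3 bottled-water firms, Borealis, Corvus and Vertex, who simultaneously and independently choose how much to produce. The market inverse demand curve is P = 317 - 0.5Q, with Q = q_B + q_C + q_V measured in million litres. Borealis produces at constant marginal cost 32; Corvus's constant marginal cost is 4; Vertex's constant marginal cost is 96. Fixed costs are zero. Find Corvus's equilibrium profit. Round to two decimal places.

Borealis's profit: π_B = (317 - 0.5Q)q_B - (32q_B). Setting ∂π_B/∂q_B = 0: 285 - q_B - (1/2)(q_C + q_V) = 0.
Corvus's profit: π_C = (317 - 0.5Q)q_C - (4q_C). Setting ∂π_C/∂q_C = 0: 313 - q_C - (1/2)(q_B + q_V) = 0.
Vertex's first-order condition: 221 - q_V - (1/2)(q_B + q_C) = 0.
Summing all 3 equations gives 819 − 2Q = 0, hence Q = 819/2.
Back-substituting: q_B = (285 − 819/4)/(1/2) = 321/2, q_C = (313 − 819/4)/(1/2) = 433/2, q_V = (221 − 819/4)/(1/2) = 65/2.
Price P = 317 - (1/2)·(819/2) = 449/4.
Corvus's profit: (449/4 - 4)·(433/2) = 23436.1250.

23436.13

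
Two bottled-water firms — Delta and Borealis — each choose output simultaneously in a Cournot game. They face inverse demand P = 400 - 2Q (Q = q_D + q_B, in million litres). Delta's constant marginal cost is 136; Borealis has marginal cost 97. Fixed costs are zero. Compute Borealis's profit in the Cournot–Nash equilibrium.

Delta's profit: π_D = (400 - 2Q)q_D - (136q_D). Setting ∂π_D/∂q_D = 0: 264 - 4q_D - 2(q_B) = 0.
Borealis's profit: π_B = (400 - 2Q)q_B - (97q_B). Setting ∂π_B/∂q_B = 0: 303 - 4q_B - 2(q_D) = 0.
Rearranging gives the reaction functions q_D = (264 - 2q_B)/4 and q_B = (303 - 2q_D)/4.
Solving the pair: q_D = 75/2, q_B = 57.
Price P = 400 - 2·(189/2) = 211.
Borealis's profit: (211 - 97)·57 = 6498.

6498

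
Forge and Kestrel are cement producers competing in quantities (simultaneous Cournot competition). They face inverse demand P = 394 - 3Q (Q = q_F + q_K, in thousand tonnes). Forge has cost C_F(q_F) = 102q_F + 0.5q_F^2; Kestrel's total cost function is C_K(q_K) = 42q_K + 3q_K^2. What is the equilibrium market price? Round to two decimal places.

Forge's profit: π_F = (394 - 3Q)q_F - (102q_F + (1/2)q_F²). Setting ∂π_F/∂q_F = 0: 292 - 7q_F - 3(q_K) = 0.
Kestrel's profit: π_K = (394 - 3Q)q_K - (42q_K + 3q_K²). Setting ∂π_K/∂q_K = 0: 352 - 12q_K - 3(q_F) = 0.
So q_F = (292 - 3q_K)/7 and q_K = (352 - 3q_F)/12.
Substituting one into the other gives q_F = 816/25 and q_K = 1588/75.
Total output Q = 53.8133, so price P = 394 - 3·53.8133 = 232.5600.

232.56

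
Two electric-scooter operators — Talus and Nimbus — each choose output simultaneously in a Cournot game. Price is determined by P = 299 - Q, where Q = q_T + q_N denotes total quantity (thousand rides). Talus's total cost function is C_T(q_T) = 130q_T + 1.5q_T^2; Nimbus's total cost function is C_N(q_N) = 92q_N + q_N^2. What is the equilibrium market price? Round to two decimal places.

228.74

Talus's profit: π_T = (299 - Q)q_T - (130q_T + (3/2)q_T²). Setting ∂π_T/∂q_T = 0: 169 - 5q_T - (q_N) = 0.
Nimbus's profit: π_N = (299 - Q)q_N - (92q_N + q_N²). Setting ∂π_N/∂q_N = 0: 207 - 4q_N - (q_T) = 0.
Best responses: q_T = (169 - q_N)/5, q_N = (207 - q_T)/4.
Substituting one into the other gives q_T = 469/19 and q_N = 866/19.
Total output Q = 1335/19, so price P = 299 - 1335/19 = 228.7368.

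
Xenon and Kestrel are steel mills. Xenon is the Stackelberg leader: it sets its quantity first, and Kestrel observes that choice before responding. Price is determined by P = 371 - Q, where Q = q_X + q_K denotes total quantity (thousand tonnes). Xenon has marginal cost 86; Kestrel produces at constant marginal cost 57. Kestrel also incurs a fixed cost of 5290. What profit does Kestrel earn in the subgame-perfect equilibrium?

The follower Kestrel best-responds to any q_X: π_K = (371 - Q)q_K - 57q_K.
∂π_K/∂q_K = 314 - q_X - 2q_K = 0 gives the reaction function q_K = (314 - q_X)/2.
The leader anticipates this reaction. Substituting into P = 371 - Q gives P = 214 - (1/2)q_X, so π_X = (214 - (1/2)q_X)q_X - 86q_X.
Leader FOC: 128 - q_X = 0, so q_X = 128.
Then q_K = (314 - 128)/2 = 93.
Price P = 371 - 221 = 150.
Kestrel's profit: (150 - 57)·93 - 5290 = 3359.

3359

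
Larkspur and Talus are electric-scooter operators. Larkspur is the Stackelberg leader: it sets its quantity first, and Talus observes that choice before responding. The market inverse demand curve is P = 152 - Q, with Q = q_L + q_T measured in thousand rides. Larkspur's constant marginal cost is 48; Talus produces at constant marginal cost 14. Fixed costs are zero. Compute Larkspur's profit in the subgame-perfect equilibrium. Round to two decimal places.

The follower Talus best-responds to any q_L: π_T = (152 - Q)q_T - 14q_T.
∂π_T/∂q_T = 138 - q_L - 2q_T = 0 gives the reaction function q_T = (138 - q_L)/2.
The leader anticipates this reaction. Substituting into P = 152 - Q gives P = 83 - (1/2)q_L, so π_L = (83 - (1/2)q_L)q_L - 48q_L.
Maximising: ∂π_L/∂q_L = 35 - q_L = 0, giving q_L = 35.
Then q_T = (138 - 35)/2 = 103/2.
Price P = 152 - 173/2 = 131/2.
Larkspur's profit: (131/2 - 48)·35 = 1225/2.

612.50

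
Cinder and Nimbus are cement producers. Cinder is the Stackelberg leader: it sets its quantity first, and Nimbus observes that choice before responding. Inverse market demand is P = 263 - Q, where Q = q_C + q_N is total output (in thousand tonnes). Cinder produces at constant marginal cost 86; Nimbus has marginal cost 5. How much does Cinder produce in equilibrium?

The follower Nimbus best-responds to any q_C: π_N = (263 - Q)q_N - 5q_N.
Setting the follower's marginal profit to zero, 258 - q_C - 2q_N = 0, i.e. q_N = (258 - q_C)/2.
Cinder substitutes q_N(q_C) into its own profit: π_C = q_C(263 - q_C - (258 - q_C)/2) - 86q_C = (134 - (1/2)q_C)q_C - 86q_C.
The leader's first-order condition 48 - q_C = 0 yields q_C = 48.
Then q_N = (258 - 48)/2 = 105.

48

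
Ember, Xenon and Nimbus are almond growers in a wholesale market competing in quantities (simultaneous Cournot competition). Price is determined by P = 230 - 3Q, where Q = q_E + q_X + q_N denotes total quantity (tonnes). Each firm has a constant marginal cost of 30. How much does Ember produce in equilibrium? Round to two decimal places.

16.67

Each firm earns π_i = (230 - 3Q)q_i - 30q_i.
Setting ∂π_i/∂q_i = 0 with rivals' quantities fixed: 200 - 6q_i - 3·Σ_{j≠i} q_j = 0.
With identical firms every q_j equals q_i, so Σ_{j≠i} q_j = 2q_i and 200 = 12q_i, giving q_i = 50/3.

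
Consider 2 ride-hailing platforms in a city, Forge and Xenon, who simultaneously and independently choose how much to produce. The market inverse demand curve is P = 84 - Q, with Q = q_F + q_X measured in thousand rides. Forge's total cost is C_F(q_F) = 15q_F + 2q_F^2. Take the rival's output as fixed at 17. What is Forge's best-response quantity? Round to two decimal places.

With the rival's output fixed at 17, Forge's profit is π_F = (84 - 17 - q_F)q_F - (15q_F + 2q_F²) = (67 - q_F)q_F - (15q_F + 2q_F²).
∂π_F/∂q_F = 52 - 6q_F = 0, so q_F = 26/3.

8.67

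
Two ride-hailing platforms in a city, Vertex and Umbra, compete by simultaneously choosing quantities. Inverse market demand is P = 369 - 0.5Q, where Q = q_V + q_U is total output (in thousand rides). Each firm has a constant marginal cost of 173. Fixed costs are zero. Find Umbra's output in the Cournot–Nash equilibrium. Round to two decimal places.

A representative firm's profit is π_i = q_i(369 - 0.5Q) - 173q_i.
Setting ∂π_i/∂q_i = 0 with rivals' quantities fixed: 196 - q_i - (1/2)q_j = 0.
By symmetry each firm produces the same amount; substituting q_j = q_i yields q_i = 196/(3/2) = 392/3.

130.67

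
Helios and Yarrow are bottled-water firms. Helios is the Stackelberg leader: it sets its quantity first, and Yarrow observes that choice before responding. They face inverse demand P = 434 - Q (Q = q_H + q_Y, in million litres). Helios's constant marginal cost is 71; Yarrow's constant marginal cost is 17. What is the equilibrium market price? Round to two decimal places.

148.25

The follower Yarrow best-responds to any q_H: π_Y = (434 - Q)q_Y - 17q_Y.
∂π_Y/∂q_Y = 417 - q_H - 2q_Y = 0 gives the reaction function q_Y = (417 - q_H)/2.
The leader anticipates this reaction. Substituting into P = 434 - Q gives P = 451/2 - (1/2)q_H, so π_H = (451/2 - (1/2)q_H)q_H - 71q_H.
The leader's first-order condition 309/2 - q_H = 0 yields q_H = 309/2.
Then q_Y = (417 - 309/2)/2 = 525/4.
Total output Q = 1143/4, so price P = 434 - 1143/4 = 593/4.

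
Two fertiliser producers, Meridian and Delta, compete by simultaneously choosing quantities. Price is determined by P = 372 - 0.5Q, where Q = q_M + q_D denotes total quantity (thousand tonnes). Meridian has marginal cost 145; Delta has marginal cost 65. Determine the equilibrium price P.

Meridian's profit: π_M = (372 - 0.5Q)q_M - (145q_M). Setting ∂π_M/∂q_M = 0: 227 - q_M - (1/2)(q_D) = 0.
Delta's profit: π_D = (372 - 0.5Q)q_D - (65q_D). Setting ∂π_D/∂q_D = 0: 307 - q_D - (1/2)(q_M) = 0.
Rearranging gives the reaction functions q_M = (227 - (1/2)q_D) and q_D = (307 - (1/2)q_M).
Substituting one into the other gives q_M = 98 and q_D = 258.
Total output Q = 356, so price P = 372 - (1/2)·356 = 194.

194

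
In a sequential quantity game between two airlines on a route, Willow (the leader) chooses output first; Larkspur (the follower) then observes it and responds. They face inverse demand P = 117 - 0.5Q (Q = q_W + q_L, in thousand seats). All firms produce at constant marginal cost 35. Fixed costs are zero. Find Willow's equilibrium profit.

The follower Larkspur best-responds to any q_W: π_L = (117 - 0.5Q)q_L - 35q_L.
Follower FOC: 82 - (1/2)q_W - q_L = 0, so q_L(q_W) = (82 - (1/2)q_W).
Willow substitutes q_L(q_W) into its own profit: π_W = q_W(117 - (1/2)q_W - (82 - (1/2)q_W)/2) - 35q_W = (76 - (1/4)q_W)q_W - 35q_W.
Maximising: ∂π_W/∂q_W = 41 - (1/2)q_W = 0, giving q_W = 82.
Then q_L = (82 - (1/2)·82) = 41.
Price P = 117 - (1/2)·123 = 111/2.
Willow's profit: (111/2 - 35)·82 = 1681.

1681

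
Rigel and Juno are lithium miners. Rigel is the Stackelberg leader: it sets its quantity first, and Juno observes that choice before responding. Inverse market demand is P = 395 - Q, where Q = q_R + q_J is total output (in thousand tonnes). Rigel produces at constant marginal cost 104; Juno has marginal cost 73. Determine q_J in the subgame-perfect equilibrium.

96

Solve by backward induction. Given q_R, the follower Juno maximises π_J = (395 - q_R - q_J)q_J - 73q_J.
Setting the follower's marginal profit to zero, 322 - q_R - 2q_J = 0, i.e. q_J = (322 - q_R)/2.
Rigel substitutes q_J(q_R) into its own profit: π_R = q_R(395 - q_R - (322 - q_R)/2) - 104q_R = (234 - (1/2)q_R)q_R - 104q_R.
Leader FOC: 130 - q_R = 0, so q_R = 130.
Then q_J = (322 - 130)/2 = 96.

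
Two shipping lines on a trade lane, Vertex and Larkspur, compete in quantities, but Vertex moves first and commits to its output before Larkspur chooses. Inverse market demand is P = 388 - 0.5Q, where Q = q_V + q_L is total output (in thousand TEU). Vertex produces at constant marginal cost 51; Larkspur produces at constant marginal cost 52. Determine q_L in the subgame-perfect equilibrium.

Solve by backward induction. Given q_V, the follower Larkspur maximises π_L = (388 - (1/2)q_V - (1/2)q_L)q_L - 52q_L.
∂π_L/∂q_L = 336 - (1/2)q_V - q_L = 0 gives the reaction function q_L = (336 - (1/2)q_V).
The leader anticipates this reaction. Substituting into P = 388 - 0.5Q gives P = 220 - (1/4)q_V, so π_V = (220 - (1/4)q_V)q_V - 51q_V.
The leader's first-order condition 169 - (1/2)q_V = 0 yields q_V = 338.
Then q_L = (336 - (1/2)·338) = 167.

167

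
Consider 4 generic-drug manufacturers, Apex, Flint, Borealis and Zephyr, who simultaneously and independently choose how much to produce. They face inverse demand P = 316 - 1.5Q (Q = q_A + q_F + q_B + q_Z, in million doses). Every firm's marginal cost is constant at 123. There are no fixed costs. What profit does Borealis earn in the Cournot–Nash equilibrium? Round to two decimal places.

A representative firm's profit is π_i = q_i(316 - 1.5Q) - 123q_i.
First-order condition (treating rivals' output as given): 193 - 3q_i - (3/2)·Σ_{j≠i} q_j = 0.
With identical firms every q_j equals q_i, so Σ_{j≠i} q_j = 3q_i and 193 = (15/2)q_i, giving q_i = 386/15.
Price P = 316 - (3/2)·(1544/15) = 808/5.
Borealis's profit: (808/5 - 123)·(386/15) = 993.3067.

993.31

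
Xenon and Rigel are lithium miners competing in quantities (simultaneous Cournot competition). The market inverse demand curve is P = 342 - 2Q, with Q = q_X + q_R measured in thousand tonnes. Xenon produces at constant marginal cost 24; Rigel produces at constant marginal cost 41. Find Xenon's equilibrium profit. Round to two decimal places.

6234.72

Xenon's profit: π_X = (342 - 2Q)q_X - (24q_X). Setting ∂π_X/∂q_X = 0: 318 - 4q_X - 2(q_R) = 0.
Rigel's profit: π_R = (342 - 2Q)q_R - (41q_R). Setting ∂π_R/∂q_R = 0: 301 - 4q_R - 2(q_X) = 0.
Best responses: q_X = (318 - 2q_R)/4, q_R = (301 - 2q_X)/4.
Substituting one into the other gives q_X = 335/6 and q_R = 142/3.
Price P = 342 - 2·(619/6) = 407/3.
Xenon's profit: (407/3 - 24)·(335/6) = 6234.7222.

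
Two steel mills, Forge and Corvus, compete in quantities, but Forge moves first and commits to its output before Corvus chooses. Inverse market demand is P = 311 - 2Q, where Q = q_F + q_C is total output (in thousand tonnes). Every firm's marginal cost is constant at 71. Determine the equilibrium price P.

131

Solve by backward induction. Given q_F, the follower Corvus maximises π_C = (311 - 2q_F - 2q_C)q_C - 71q_C.
Setting the follower's marginal profit to zero, 240 - 2q_F - 4q_C = 0, i.e. q_C = (240 - 2q_F)/4.
Forge substitutes q_C(q_F) into its own profit: π_F = q_F(311 - 2q_F - (240 - 2q_F)/2) - 71q_F = (191 - q_F)q_F - 71q_F.
Maximising: ∂π_F/∂q_F = 120 - 2q_F = 0, giving q_F = 60.
Then q_C = (240 - 2·60)/4 = 30.
Total output Q = 90, so price P = 311 - 2·90 = 131.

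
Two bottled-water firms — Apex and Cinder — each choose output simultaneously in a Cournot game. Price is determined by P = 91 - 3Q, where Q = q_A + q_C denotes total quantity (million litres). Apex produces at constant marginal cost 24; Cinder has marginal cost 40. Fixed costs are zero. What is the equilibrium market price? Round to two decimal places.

Apex's profit: π_A = (91 - 3Q)q_A - (24q_A). Setting ∂π_A/∂q_A = 0: 67 - 6q_A - 3(q_C) = 0.
Cinder's first-order condition: 51 - 6q_C - 3(q_A) = 0.
So q_A = (67 - 3q_C)/6 and q_C = (51 - 3q_A)/6.
Substituting one into the other gives q_A = 83/9 and q_C = 35/9.
Total output Q = 118/9, so price P = 91 - 3·(118/9) = 155/3.

51.67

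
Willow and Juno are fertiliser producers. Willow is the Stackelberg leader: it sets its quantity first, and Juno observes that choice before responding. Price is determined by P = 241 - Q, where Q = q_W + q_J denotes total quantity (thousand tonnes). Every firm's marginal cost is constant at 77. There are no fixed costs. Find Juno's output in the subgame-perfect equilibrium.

The follower Juno best-responds to any q_W: π_J = (241 - Q)q_J - 77q_J.
Setting the follower's marginal profit to zero, 164 - q_W - 2q_J = 0, i.e. q_J = (164 - q_W)/2.
The leader anticipates this reaction. Substituting into P = 241 - Q gives P = 159 - (1/2)q_W, so π_W = (159 - (1/2)q_W)q_W - 77q_W.
The leader's first-order condition 82 - q_W = 0 yields q_W = 82.
Then q_J = (164 - 82)/2 = 41.

41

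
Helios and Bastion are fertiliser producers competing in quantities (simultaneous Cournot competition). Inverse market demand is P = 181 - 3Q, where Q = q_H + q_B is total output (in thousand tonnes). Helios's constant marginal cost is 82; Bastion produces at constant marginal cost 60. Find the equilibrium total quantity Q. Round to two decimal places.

Helios's profit: π_H = (181 - 3Q)q_H - (82q_H). Setting ∂π_H/∂q_H = 0: 99 - 6q_H - 3(q_B) = 0.
Bastion's first-order condition: 121 - 6q_B - 3(q_H) = 0.
So q_H = (99 - 3q_B)/6 and q_B = (121 - 3q_H)/6.
Solving the pair: q_H = 77/9, q_B = 143/9.
Total output Q = 77/9 + 143/9 = 220/9.

24.44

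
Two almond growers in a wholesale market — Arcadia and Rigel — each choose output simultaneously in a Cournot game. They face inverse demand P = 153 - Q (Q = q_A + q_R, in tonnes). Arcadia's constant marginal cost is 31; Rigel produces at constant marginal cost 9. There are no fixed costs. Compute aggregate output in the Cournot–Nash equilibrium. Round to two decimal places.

Arcadia's profit: π_A = (153 - Q)q_A - (31q_A). Setting ∂π_A/∂q_A = 0: 122 - 2q_A - (q_R) = 0.
Rigel's first-order condition: 144 - 2q_R - (q_A) = 0.
So q_A = (122 - q_R)/2 and q_R = (144 - q_A)/2.
Substituting one into the other gives q_A = 100/3 and q_R = 166/3.
Total output Q = 100/3 + 166/3 = 266/3.

88.67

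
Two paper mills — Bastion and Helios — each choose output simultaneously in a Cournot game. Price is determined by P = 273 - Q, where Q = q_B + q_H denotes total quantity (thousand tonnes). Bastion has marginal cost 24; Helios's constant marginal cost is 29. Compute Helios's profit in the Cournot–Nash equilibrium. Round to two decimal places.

6346.78

Bastion's profit: π_B = (273 - Q)q_B - (24q_B). Setting ∂π_B/∂q_B = 0: 249 - 2q_B - (q_H) = 0.
Helios's profit: π_H = (273 - Q)q_H - (29q_H). Setting ∂π_H/∂q_H = 0: 244 - 2q_H - (q_B) = 0.
So q_B = (249 - q_H)/2 and q_H = (244 - q_B)/2.
Solving the pair: q_B = 254/3, q_H = 239/3.
Price P = 273 - 493/3 = 326/3.
Helios's profit: (326/3 - 29)·(239/3) = 6346.7778.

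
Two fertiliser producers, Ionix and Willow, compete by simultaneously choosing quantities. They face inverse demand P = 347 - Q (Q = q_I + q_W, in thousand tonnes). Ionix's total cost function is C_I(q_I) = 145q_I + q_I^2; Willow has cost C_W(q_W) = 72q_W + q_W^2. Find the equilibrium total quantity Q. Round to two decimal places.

95.40

Ionix's profit: π_I = (347 - Q)q_I - (145q_I + q_I²). Setting ∂π_I/∂q_I = 0: 202 - 4q_I - (q_W) = 0.
Willow's profit: π_W = (347 - Q)q_W - (72q_W + q_W²). Setting ∂π_W/∂q_W = 0: 275 - 4q_W - (q_I) = 0.
Rearranging gives the reaction functions q_I = (202 - q_W)/4 and q_W = (275 - q_I)/4.
Solving the pair: q_I = 533/15, q_W = 898/15.
Total output Q = 533/15 + 898/15 = 477/5.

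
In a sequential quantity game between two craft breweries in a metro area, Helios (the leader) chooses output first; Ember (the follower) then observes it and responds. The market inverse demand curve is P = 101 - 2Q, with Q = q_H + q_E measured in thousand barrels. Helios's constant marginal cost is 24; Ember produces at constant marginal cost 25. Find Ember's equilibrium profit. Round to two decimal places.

171.13

Solve by backward induction. Given q_H, the follower Ember maximises π_E = (101 - 2q_H - 2q_E)q_E - 25q_E.
Follower FOC: 76 - 2q_H - 4q_E = 0, so q_E(q_H) = (76 - 2q_H)/4.
Helios substitutes q_E(q_H) into its own profit: π_H = q_H(101 - 2q_H - (76 - 2q_H)/2) - 24q_H = (63 - q_H)q_H - 24q_H.
The leader's first-order condition 39 - 2q_H = 0 yields q_H = 39/2.
Then q_E = (76 - 2·(39/2))/4 = 37/4.
Price P = 101 - 2·(115/4) = 87/2.
Ember's profit: (87/2 - 25)·(37/4) = 1369/8.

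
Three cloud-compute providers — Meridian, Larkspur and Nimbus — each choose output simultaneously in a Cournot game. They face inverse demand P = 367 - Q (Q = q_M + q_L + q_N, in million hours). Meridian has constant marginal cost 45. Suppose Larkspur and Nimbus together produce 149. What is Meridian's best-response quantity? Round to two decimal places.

With rivals' combined output fixed at 149, Meridian's profit is π_M = (367 - 149 - q_M)q_M - (45q_M) = (218 - q_M)q_M - (45q_M).
∂π_M/∂q_M = 173 - 2q_M = 0, so q_M = 173/2.

86.50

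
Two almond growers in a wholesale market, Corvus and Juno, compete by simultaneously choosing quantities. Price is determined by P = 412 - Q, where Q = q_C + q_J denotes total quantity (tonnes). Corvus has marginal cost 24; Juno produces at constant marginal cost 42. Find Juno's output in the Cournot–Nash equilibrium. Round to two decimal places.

117.33

Corvus's profit: π_C = (412 - Q)q_C - (24q_C). Setting ∂π_C/∂q_C = 0: 388 - 2q_C - (q_J) = 0.
Juno's profit: π_J = (412 - Q)q_J - (42q_J). Setting ∂π_J/∂q_J = 0: 370 - 2q_J - (q_C) = 0.
Best responses: q_C = (388 - q_J)/2, q_J = (370 - q_C)/2.
Substituting one into the other gives q_C = 406/3 and q_J = 352/3.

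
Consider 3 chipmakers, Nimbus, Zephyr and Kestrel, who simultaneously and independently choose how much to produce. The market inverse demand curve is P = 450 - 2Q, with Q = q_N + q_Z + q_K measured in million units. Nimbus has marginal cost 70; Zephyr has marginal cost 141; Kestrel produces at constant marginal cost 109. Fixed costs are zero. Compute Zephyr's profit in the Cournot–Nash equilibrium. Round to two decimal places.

1326.13

Nimbus's profit: π_N = (450 - 2Q)q_N - (70q_N). Setting ∂π_N/∂q_N = 0: 380 - 4q_N - 2(q_Z + q_K) = 0.
Zephyr's first-order condition: 309 - 4q_Z - 2(q_N + q_K) = 0.
Kestrel's profit: π_K = (450 - 2Q)q_K - (109q_K). Setting ∂π_K/∂q_K = 0: 341 - 4q_K - 2(q_N + q_Z) = 0.
Summing all 3 equations gives 1030 − 8Q = 0, hence Q = 515/4.
Back-substituting: q_N = (380 − 515/2)/2 = 245/4, q_Z = (309 − 515/2)/2 = 103/4, q_K = (341 − 515/2)/2 = 167/4.
Price P = 450 - 2·(515/4) = 385/2.
Zephyr's profit: (385/2 - 141)·(103/4) = 1326.1250.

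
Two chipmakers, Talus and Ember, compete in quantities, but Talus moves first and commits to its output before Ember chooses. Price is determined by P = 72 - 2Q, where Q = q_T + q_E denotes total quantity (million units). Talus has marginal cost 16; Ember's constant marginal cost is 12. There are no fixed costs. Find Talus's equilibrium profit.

The follower Ember best-responds to any q_T: π_E = (72 - 2Q)q_E - 12q_E.
∂π_E/∂q_E = 60 - 2q_T - 4q_E = 0 gives the reaction function q_E = (60 - 2q_T)/4.
Talus substitutes q_E(q_T) into its own profit: π_T = q_T(72 - 2q_T - (60 - 2q_T)/2) - 16q_T = (42 - q_T)q_T - 16q_T.
Leader FOC: 26 - 2q_T = 0, so q_T = 13.
Then q_E = (60 - 2·13)/4 = 17/2.
Price P = 72 - 2·(43/2) = 29.
Talus's profit: (29 - 16)·13 = 169.

169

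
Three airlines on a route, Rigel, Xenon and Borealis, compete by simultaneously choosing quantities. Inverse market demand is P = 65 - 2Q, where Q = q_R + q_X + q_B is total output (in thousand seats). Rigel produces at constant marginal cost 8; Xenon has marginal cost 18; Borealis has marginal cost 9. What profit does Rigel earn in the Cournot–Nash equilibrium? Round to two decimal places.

Rigel's profit: π_R = (65 - 2Q)q_R - (8q_R). Setting ∂π_R/∂q_R = 0: 57 - 4q_R - 2(q_X + q_B) = 0.
Xenon's first-order condition: 47 - 4q_X - 2(q_R + q_B) = 0.
Borealis's first-order condition: 56 - 4q_B - 2(q_R + q_X) = 0.
Summing all 3 equations gives 160 − 8Q = 0, hence Q = 20.
Back-substituting: q_R = (57 − 40)/2 = 17/2, q_X = (47 − 40)/2 = 7/2, q_B = (56 − 40)/2 = 8.
Price P = 65 - 2·20 = 25.
Rigel's profit: (25 - 8)·(17/2) = 289/2.

144.50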